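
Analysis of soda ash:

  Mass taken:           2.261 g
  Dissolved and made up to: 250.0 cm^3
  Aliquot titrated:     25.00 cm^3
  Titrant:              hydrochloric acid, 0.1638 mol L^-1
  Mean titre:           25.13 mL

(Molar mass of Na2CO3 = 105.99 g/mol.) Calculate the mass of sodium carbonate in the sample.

Na2CO3 + 2 HCl → 2 NaCl + H2O + CO2
n(HCl) per titration = 0.02513 × 0.1638 = 4.116 × 10^-3 mol
From the 1:2 ratio, n(Na2CO3) in each aliquot = 1/2 × 4.116 × 10^-3 = 2.058 × 10^-3 mol
n(Na2CO3) in the whole flask = 2.058 × 10^-3 × 250.0/25.00 = 0.02058 mol
mass of Na2CO3 = 0.02058 × 105.99 = 2.181 g

2.181 g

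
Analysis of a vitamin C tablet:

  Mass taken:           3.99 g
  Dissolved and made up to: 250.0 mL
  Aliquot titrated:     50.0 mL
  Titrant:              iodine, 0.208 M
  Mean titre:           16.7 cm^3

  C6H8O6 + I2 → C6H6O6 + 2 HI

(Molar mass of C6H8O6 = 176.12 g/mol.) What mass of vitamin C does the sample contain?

3.06 g

n(I2) per titration = 0.0167 × 0.208 = 3.47 × 10^-3 mol
n(C6H8O6) in each aliquot = 3.47 × 10^-3 mol (1:1 ratio)
n(C6H8O6) in the whole flask = 3.47 × 10^-3 × 250.0/50.0 = 0.0174 mol
mass of C6H8O6 = 0.0174 × 176.12 = 3.06 g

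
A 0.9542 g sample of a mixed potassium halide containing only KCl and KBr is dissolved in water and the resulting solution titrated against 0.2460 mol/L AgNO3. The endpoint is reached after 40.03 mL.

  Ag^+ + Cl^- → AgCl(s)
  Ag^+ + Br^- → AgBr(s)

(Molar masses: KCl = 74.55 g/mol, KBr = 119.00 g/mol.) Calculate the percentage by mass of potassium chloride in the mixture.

38.25 %

n(AgNO3) = 0.04003 × 0.2460 = 9.847 × 10^-3 mol
Let x = n(KCl), y = n(KBr).
Titrant: 1x + 1y = 9.847 × 10^-3;  mass: 74.55x + 119.00y = 0.9542
Solving, x = 4.896 × 10^-3 mol, y = 4.951 × 10^-3 mol
mass of KCl = 4.896 × 10^-3 × 74.55 = 0.3650 g
% KCl = 0.3650 / 0.9542 × 100 = 38.25 %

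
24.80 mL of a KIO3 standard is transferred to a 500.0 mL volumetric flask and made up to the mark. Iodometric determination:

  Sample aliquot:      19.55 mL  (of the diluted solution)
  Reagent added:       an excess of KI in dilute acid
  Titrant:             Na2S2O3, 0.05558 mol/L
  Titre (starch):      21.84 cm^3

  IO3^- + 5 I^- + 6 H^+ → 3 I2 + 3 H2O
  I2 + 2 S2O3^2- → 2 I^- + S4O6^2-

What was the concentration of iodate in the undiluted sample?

n(S2O3^2-) = 0.02184 × 0.05558 = 1.214 × 10^-3 mol
n(I2) = n(S2O3^2-)/2 = 6.069 × 10^-4 mol
From the 1:3 ratio, n(IO3^-) in the aliquot = 1/3 × 6.069 × 10^-4 = 2.023 × 10^-4 mol
[IO3^-]_dilute = 2.023 × 10^-4 / 0.01955 = 0.01035 mol/L
[IO3^-]_original = 0.01035 × 500.0/24.80 = 0.2086 mol/L

0.2086 mol/L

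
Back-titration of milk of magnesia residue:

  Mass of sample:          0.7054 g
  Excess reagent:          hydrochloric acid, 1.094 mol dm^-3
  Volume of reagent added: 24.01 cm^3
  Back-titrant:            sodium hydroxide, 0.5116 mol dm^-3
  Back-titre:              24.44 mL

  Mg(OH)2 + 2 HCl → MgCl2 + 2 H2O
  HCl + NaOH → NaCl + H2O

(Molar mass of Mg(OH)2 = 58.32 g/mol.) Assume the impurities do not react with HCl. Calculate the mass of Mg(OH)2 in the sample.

0.4013 g

n(HCl) added = 0.02401 × 1.094 = 0.02627 mol
n(NaOH) used in back-titration = 0.02444 × 0.5116 = 0.01250 mol
n(HCl) left over = 0.01250 mol (1:1 ratio)
n(HCl) consumed by analyte = 0.02627 − 0.01250 = 0.01376 mol
From the 1:2 ratio, n(Mg(OH)2) = 1/2 × 0.01376 = 6.882 × 10^-3 mol
mass of Mg(OH)2 = 6.882 × 10^-3 × 58.32 = 0.4013 g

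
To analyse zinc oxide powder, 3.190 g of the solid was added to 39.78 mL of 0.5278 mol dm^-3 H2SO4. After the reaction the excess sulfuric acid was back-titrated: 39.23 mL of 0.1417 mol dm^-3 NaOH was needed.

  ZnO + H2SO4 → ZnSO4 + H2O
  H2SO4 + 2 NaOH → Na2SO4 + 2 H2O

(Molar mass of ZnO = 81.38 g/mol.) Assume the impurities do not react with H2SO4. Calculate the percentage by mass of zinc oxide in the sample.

46.47 %

n(H2SO4) added = 0.03978 × 0.5278 = 0.02100 mol
n(NaOH) used in back-titration = 0.03923 × 0.1417 = 5.559 × 10^-3 mol
From the 1:2 ratio, n(H2SO4) left over = 1/2 × 5.559 × 10^-3 = 2.779 × 10^-3 mol
n(H2SO4) consumed by analyte = 0.02100 − 2.779 × 10^-3 = 0.01822 mol
n(ZnO) = 0.01822 mol (1:1 ratio)
mass of ZnO = 0.01822 × 81.38 = 1.482 g
% ZnO = 1.482 / 3.190 × 100 = 46.47 %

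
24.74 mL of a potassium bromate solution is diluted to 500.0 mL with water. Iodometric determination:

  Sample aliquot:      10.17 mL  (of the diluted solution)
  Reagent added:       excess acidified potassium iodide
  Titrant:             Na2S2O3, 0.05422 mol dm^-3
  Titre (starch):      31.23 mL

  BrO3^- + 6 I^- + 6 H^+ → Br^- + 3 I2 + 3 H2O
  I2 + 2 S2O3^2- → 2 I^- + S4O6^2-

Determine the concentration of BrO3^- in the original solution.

0.5608 mol/L

n(S2O3^2-) = 0.03123 × 0.05422 = 1.693 × 10^-3 mol
n(I2) = n(S2O3^2-)/2 = 8.466 × 10^-4 mol
From the 1:3 ratio, n(BrO3^-) in the aliquot = 1/3 × 8.466 × 10^-4 = 2.822 × 10^-4 mol
[BrO3^-]_dilute = 2.822 × 10^-4 / 0.01017 = 0.02775 mol/L
[BrO3^-]_original = 0.02775 × 500.0/24.74 = 0.5608 mol/L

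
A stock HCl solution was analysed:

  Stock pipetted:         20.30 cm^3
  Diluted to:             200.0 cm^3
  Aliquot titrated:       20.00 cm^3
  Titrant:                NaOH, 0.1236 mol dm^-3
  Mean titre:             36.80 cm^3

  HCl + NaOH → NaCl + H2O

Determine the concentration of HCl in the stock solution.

2.241 mol/L

n(NaOH) = 0.03680 × 0.1236 = 4.548 × 10^-3 mol
n(HCl) in the aliquot = 4.548 × 10^-3 mol (1:1 ratio)
[HCl]_dilute = 4.548 × 10^-3 / 0.02000 = 0.2274 mol/L
Dilution factor = 200.0 / 20.30 = 9.852
[HCl]_stock = 0.2274 × 9.852 = 2.241 mol/L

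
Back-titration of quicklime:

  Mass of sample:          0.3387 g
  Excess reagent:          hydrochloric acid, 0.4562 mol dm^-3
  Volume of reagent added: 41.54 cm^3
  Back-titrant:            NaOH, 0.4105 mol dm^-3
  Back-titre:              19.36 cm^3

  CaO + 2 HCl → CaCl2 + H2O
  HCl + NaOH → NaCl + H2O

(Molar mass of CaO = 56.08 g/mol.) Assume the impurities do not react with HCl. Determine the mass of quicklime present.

n(HCl) added = 0.04154 × 0.4562 = 0.01895 mol
n(NaOH) used in back-titration = 0.01936 × 0.4105 = 7.947 × 10^-3 mol
n(HCl) left over = 7.947 × 10^-3 mol (1:1 ratio)
n(HCl) consumed by analyte = 0.01895 − 7.947 × 10^-3 = 0.01100 mol
From the 1:2 ratio, n(CaO) = 1/2 × 0.01100 = 5.502 × 10^-3 mol
mass of CaO = 5.502 × 10^-3 × 56.08 = 0.3085 g

0.3085 g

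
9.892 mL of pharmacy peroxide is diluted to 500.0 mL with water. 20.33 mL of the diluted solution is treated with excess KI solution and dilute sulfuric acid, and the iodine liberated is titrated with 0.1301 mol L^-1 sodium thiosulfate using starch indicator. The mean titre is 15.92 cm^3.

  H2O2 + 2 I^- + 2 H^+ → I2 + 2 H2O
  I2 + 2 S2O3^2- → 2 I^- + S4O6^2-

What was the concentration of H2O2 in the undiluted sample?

n(S2O3^2-) = 0.01592 × 0.1301 = 2.071 × 10^-3 mol
n(I2) = n(S2O3^2-)/2 = 1.036 × 10^-3 mol
n(H2O2) in the aliquot = 1.036 × 10^-3 mol (1:1 ratio)
[H2O2]_dilute = 1.036 × 10^-3 / 0.02033 = 0.05094 mol/L
[H2O2]_original = 0.05094 × 500.0/9.892 = 2.575 mol/L

2.575 mol/L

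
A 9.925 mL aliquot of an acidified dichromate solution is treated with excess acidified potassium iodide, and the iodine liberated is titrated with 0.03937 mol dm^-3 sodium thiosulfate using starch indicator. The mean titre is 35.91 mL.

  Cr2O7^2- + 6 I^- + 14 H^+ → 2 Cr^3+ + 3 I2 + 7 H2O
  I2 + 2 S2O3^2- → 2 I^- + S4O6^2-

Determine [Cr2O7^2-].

0.02374 mol/L

n(S2O3^2-) = 0.03591 × 0.03937 = 1.414 × 10^-3 mol
n(I2) = n(S2O3^2-)/2 = 7.069 × 10^-4 mol
From the 1:3 ratio, n(Cr2O7^2-) in the aliquot = 1/3 × 7.069 × 10^-4 = 2.356 × 10^-4 mol
[Cr2O7^2-] = 2.356 × 10^-4 / 0.009925 = 0.02374 mol/L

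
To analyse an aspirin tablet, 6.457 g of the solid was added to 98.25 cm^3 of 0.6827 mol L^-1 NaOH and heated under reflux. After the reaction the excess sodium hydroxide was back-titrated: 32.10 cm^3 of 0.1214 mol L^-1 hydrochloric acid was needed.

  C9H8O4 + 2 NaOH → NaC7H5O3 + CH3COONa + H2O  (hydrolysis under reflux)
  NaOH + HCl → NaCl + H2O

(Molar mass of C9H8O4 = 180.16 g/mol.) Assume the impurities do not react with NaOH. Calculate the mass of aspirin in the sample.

n(NaOH) added = 0.09825 × 0.6827 = 0.06708 mol
n(HCl) used in back-titration = 0.03210 × 0.1214 = 3.897 × 10^-3 mol
n(NaOH) left over = 3.897 × 10^-3 mol (1:1 ratio)
n(NaOH) consumed by analyte = 0.06708 − 3.897 × 10^-3 = 0.06318 mol
From the 1:2 ratio, n(C9H8O4) = 1/2 × 0.06318 = 0.03159 mol
mass of C9H8O4 = 0.03159 × 180.16 = 5.691 g

5.691 g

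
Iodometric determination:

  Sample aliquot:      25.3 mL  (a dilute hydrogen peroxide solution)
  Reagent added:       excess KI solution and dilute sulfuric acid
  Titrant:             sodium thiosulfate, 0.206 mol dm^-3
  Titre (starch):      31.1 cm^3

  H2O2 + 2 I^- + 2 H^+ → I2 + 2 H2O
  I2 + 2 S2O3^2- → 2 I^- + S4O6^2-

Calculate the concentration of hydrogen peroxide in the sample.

0.127 mol/L

n(S2O3^2-) = 0.0311 × 0.206 = 6.41 × 10^-3 mol
n(I2) = n(S2O3^2-)/2 = 3.20 × 10^-3 mol
n(H2O2) in the aliquot = 3.20 × 10^-3 mol (1:1 ratio)
[H2O2] = 3.20 × 10^-3 / 0.0253 = 0.127 mol/L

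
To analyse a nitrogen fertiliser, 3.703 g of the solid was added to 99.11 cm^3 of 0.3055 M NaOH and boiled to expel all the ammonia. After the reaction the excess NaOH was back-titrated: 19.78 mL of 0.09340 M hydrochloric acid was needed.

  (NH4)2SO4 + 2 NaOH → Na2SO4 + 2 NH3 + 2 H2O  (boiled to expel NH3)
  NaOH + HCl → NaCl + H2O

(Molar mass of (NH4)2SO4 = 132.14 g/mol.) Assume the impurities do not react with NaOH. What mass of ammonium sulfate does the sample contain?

1.878 g

n(NaOH) added = 0.09911 × 0.3055 = 0.03028 mol
n(HCl) used in back-titration = 0.01978 × 0.09340 = 1.847 × 10^-3 mol
n(NaOH) left over = 1.847 × 10^-3 mol (1:1 ratio)
n(NaOH) consumed by analyte = 0.03028 − 1.847 × 10^-3 = 0.02843 mol
From the 1:2 ratio, n((NH4)2SO4) = 1/2 × 0.02843 = 0.01422 mol
mass of (NH4)2SO4 = 0.01422 × 132.14 = 1.878 g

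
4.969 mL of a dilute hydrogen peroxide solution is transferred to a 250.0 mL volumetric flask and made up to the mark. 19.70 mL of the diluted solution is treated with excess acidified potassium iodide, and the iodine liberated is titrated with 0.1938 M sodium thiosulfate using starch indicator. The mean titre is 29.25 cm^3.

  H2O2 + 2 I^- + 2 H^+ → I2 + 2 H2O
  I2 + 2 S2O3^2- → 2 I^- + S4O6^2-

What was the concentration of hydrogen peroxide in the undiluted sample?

7.239 M

n(S2O3^2-) = 0.02925 × 0.1938 = 5.669 × 10^-3 mol
n(I2) = n(S2O3^2-)/2 = 2.834 × 10^-3 mol
n(H2O2) in the aliquot = 2.834 × 10^-3 mol (1:1 ratio)
[H2O2]_dilute = 2.834 × 10^-3 / 0.01970 = 0.1439 mol/L
[H2O2]_original = 0.1439 × 250.0/4.969 = 7.239 mol/L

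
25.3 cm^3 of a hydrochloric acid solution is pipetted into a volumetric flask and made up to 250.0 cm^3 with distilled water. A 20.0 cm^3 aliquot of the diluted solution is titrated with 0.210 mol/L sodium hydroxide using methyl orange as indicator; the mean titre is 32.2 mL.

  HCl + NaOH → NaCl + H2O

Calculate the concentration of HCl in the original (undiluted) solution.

3.34 mol/L

n(NaOH) = 0.0322 × 0.210 = 6.76 × 10^-3 mol
n(HCl) in the aliquot = 6.76 × 10^-3 mol (1:1 ratio)
[HCl]_dilute = 6.76 × 10^-3 / 0.0200 = 0.338 mol/L
Dilution factor = 250.0 / 25.3 = 9.881
[HCl]_stock = 0.338 × 9.881 = 3.34 mol/L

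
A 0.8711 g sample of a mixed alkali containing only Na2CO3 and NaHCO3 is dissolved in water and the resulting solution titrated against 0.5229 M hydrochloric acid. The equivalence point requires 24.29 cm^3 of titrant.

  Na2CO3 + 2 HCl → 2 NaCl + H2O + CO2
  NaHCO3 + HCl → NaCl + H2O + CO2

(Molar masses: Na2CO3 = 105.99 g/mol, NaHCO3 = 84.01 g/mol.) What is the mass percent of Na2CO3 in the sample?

n(HCl) = 0.02429 × 0.5229 = 0.01270 mol
Let x = n(Na2CO3), y = n(NaHCO3).
Titrant: 2x + 1y = 0.01270;  mass: 105.99x + 84.01y = 0.8711
Solving, x = 3.159 × 10^-3 mol, y = 6.384 × 10^-3 mol
mass of Na2CO3 = 3.159 × 10^-3 × 105.99 = 0.3348 g
% Na2CO3 = 0.3348 / 0.8711 × 100 = 38.43 %

38.43 %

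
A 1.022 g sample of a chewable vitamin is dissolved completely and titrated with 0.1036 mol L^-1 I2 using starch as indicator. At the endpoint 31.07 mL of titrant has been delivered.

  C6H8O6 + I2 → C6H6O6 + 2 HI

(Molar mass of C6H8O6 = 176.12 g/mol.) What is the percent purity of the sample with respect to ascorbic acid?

55.47 %

n(I2) = 0.03107 L × 0.1036 mol/L = 3.219 × 10^-3 mol
n(C6H8O6) = 3.219 × 10^-3 mol (1:1 ratio)
mass of C6H8O6 = 3.219 × 10^-3 × 176.12 g/mol = 0.5669 g
% C6H8O6 = 0.5669 / 1.022 × 100 = 55.47 %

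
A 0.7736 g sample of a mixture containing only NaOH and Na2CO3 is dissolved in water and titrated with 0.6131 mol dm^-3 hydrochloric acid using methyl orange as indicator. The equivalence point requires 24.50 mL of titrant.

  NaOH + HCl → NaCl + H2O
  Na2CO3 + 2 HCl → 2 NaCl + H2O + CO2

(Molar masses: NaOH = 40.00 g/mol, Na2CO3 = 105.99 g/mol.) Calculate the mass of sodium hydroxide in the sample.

0.06906 g

n(HCl) = 0.02450 × 0.6131 = 0.01502 mol
Let x = n(NaOH), y = n(Na2CO3).
Titrant: 1x + 2y = 0.01502;  mass: 40.00x + 105.99y = 0.7736
Solving, x = 1.726 × 10^-3 mol, y = 6.647 × 10^-3 mol
mass of NaOH = 1.726 × 10^-3 × 40.00 = 0.06906 g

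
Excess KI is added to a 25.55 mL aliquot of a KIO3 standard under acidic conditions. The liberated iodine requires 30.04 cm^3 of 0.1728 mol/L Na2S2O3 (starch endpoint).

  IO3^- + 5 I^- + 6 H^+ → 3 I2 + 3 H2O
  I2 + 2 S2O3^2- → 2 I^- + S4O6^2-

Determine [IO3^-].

0.03386 mol/L

n(S2O3^2-) = 0.03004 × 0.1728 = 5.191 × 10^-3 mol
n(I2) = n(S2O3^2-)/2 = 2.595 × 10^-3 mol
From the 1:3 ratio, n(IO3^-) in the aliquot = 1/3 × 2.595 × 10^-3 = 8.652 × 10^-4 mol
[IO3^-] = 8.652 × 10^-4 / 0.02555 = 0.03386 mol/L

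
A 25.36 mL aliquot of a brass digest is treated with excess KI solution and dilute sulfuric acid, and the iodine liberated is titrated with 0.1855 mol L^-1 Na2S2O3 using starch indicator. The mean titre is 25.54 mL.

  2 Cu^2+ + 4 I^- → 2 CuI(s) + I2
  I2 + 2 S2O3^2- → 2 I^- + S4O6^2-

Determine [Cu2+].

n(S2O3^2-) = 0.02554 × 0.1855 = 4.738 × 10^-3 mol
n(I2) = n(S2O3^2-)/2 = 2.369 × 10^-3 mol
From the 2:1 ratio, n(Cu2+) in the aliquot = 2/1 × 2.369 × 10^-3 = 4.738 × 10^-3 mol
[Cu2+] = 4.738 × 10^-3 / 0.02536 = 0.1868 mol/L

0.1868 mol/L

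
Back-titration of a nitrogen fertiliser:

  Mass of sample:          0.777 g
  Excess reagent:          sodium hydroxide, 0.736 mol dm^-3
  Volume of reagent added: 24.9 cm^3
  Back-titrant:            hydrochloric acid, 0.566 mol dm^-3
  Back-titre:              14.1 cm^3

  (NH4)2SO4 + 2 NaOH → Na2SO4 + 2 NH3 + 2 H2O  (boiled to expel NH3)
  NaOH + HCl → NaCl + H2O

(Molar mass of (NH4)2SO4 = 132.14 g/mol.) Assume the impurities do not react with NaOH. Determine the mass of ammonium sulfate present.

0.684 g

n(NaOH) added = 0.0249 × 0.736 = 0.0183 mol
n(HCl) used in back-titration = 0.0141 × 0.566 = 7.98 × 10^-3 mol
n(NaOH) left over = 7.98 × 10^-3 mol (1:1 ratio)
n(NaOH) consumed by analyte = 0.0183 − 7.98 × 10^-3 = 0.0103 mol
From the 1:2 ratio, n((NH4)2SO4) = 1/2 × 0.0103 = 5.17 × 10^-3 mol
mass of (NH4)2SO4 = 5.17 × 10^-3 × 132.14 = 0.684 g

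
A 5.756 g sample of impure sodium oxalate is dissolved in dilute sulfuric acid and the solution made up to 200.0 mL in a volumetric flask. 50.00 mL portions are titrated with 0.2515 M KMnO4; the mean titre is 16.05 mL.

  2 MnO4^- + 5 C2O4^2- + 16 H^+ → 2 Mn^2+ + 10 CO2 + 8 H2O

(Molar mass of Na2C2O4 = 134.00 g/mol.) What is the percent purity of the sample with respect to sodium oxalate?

n(KMnO4) per titration = 0.01605 × 0.2515 = 4.037 × 10^-3 mol
From the 5:2 ratio, n(Na2C2O4) in each aliquot = 5/2 × 4.037 × 10^-3 = 0.01009 mol
n(Na2C2O4) in the whole flask = 0.01009 × 200.0/50.00 = 0.04037 mol
mass of Na2C2O4 = 0.04037 × 134.00 = 5.409 g
% Na2C2O4 = 5.409 / 5.756 × 100 = 93.97 %

93.97 %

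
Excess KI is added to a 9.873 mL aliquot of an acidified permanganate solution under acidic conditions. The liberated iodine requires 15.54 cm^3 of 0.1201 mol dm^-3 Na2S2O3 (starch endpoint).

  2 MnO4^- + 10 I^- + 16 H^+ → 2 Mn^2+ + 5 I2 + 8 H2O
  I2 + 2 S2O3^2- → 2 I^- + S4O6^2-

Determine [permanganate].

0.03781 mol/L

n(S2O3^2-) = 0.01554 × 0.1201 = 1.866 × 10^-3 mol
n(I2) = n(S2O3^2-)/2 = 9.332 × 10^-4 mol
From the 2:5 ratio, n(MnO4^-) in the aliquot = 2/5 × 9.332 × 10^-4 = 3.733 × 10^-4 mol
[MnO4^-] = 3.733 × 10^-4 / 0.009873 = 0.03781 mol/L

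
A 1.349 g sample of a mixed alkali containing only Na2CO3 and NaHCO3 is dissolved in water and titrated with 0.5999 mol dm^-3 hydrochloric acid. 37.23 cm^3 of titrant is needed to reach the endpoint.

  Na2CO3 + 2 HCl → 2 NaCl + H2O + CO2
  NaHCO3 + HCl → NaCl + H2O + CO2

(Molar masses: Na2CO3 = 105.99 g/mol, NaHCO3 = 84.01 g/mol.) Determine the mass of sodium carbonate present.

n(HCl) = 0.03723 × 0.5999 = 0.02233 mol
Let x = n(Na2CO3), y = n(NaHCO3).
Titrant: 2x + 1y = 0.02233;  mass: 105.99x + 84.01y = 1.349
Solving, x = 8.501 × 10^-3 mol, y = 5.333 × 10^-3 mol
mass of Na2CO3 = 8.501 × 10^-3 × 105.99 = 0.9010 g

0.9010 g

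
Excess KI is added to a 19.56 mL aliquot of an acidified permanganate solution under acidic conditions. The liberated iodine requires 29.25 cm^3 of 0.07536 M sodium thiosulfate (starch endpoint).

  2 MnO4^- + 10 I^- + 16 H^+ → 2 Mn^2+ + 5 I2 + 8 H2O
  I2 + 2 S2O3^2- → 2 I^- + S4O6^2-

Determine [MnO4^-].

0.02254 M

n(S2O3^2-) = 0.02925 × 0.07536 = 2.204 × 10^-3 mol
n(I2) = n(S2O3^2-)/2 = 1.102 × 10^-3 mol
From the 2:5 ratio, n(MnO4^-) in the aliquot = 2/5 × 1.102 × 10^-3 = 4.409 × 10^-4 mol
[MnO4^-] = 4.409 × 10^-4 / 0.01956 = 0.02254 mol/L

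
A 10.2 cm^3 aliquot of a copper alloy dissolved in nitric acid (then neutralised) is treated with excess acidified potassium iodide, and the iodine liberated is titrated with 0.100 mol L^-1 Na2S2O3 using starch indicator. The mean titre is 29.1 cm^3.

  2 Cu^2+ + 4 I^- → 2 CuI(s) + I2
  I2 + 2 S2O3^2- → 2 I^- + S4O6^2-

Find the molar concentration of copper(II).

n(S2O3^2-) = 0.0291 × 0.100 = 2.91 × 10^-3 mol
n(I2) = n(S2O3^2-)/2 = 1.46 × 10^-3 mol
From the 2:1 ratio, n(Cu2+) in the aliquot = 2/1 × 1.46 × 10^-3 = 2.91 × 10^-3 mol
[Cu2+] = 2.91 × 10^-3 / 0.0102 = 0.285 mol/L

0.285 mol/L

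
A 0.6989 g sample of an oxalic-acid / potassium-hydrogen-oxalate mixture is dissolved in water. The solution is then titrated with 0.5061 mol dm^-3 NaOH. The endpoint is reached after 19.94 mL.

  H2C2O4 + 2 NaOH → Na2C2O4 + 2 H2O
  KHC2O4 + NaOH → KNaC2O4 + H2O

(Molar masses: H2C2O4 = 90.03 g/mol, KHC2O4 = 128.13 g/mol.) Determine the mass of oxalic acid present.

0.3218 g

n(NaOH) = 0.01994 × 0.5061 = 0.01009 mol
Let x = n(H2C2O4), y = n(KHC2O4).
Titrant: 2x + 1y = 0.01009;  mass: 90.03x + 128.13y = 0.6989
Solving, x = 3.574 × 10^-3 mol, y = 2.943 × 10^-3 mol
mass of H2C2O4 = 3.574 × 10^-3 × 90.03 = 0.3218 g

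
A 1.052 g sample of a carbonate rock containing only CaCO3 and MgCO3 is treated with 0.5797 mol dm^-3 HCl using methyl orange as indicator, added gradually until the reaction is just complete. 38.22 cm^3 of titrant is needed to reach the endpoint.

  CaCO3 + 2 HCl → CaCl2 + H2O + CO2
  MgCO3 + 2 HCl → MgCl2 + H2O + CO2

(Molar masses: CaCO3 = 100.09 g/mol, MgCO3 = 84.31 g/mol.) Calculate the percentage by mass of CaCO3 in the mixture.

71.15 %

n(HCl) = 0.03822 × 0.5797 = 0.02216 mol
Let x = n(CaCO3), y = n(MgCO3).
Titrant: 2x + 2y = 0.02216;  mass: 100.09x + 84.31y = 1.052
Solving, x = 7.478 × 10^-3 mol, y = 3.600 × 10^-3 mol
mass of CaCO3 = 7.478 × 10^-3 × 100.09 = 0.7485 g
% CaCO3 = 0.7485 / 1.052 × 100 = 71.15 %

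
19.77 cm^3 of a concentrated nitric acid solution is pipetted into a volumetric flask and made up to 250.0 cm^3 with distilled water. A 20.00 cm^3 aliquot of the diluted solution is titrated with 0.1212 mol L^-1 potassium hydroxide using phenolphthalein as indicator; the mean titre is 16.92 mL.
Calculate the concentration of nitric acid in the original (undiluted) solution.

HNO3 + KOH → KNO3 + H2O
n(KOH) = 0.01692 × 0.1212 = 2.051 × 10^-3 mol
n(HNO3) in the aliquot = 2.051 × 10^-3 mol (1:1 ratio)
[HNO3]_dilute = 2.051 × 10^-3 / 0.02000 = 0.1025 mol/L
Dilution factor = 250.0 / 19.77 = 12.65
[HNO3]_stock = 0.1025 × 12.65 = 1.297 mol/L

1.297 mol/L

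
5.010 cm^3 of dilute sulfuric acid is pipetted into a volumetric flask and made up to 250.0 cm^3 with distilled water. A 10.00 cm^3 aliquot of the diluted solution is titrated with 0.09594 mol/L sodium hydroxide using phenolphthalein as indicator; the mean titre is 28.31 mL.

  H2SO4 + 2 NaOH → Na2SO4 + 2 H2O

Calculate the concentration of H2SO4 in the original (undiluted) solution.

n(NaOH) = 0.02831 × 0.09594 = 2.716 × 10^-3 mol
From the 1:2 ratio, n(H2SO4) in the aliquot = 1/2 × 2.716 × 10^-3 = 1.358 × 10^-3 mol
[H2SO4]_dilute = 1.358 × 10^-3 / 0.01000 = 0.1358 mol/L
Dilution factor = 250.0 / 5.010 = 49.90
[H2SO4]_stock = 0.1358 × 49.90 = 6.777 mol/L

6.777 mol/L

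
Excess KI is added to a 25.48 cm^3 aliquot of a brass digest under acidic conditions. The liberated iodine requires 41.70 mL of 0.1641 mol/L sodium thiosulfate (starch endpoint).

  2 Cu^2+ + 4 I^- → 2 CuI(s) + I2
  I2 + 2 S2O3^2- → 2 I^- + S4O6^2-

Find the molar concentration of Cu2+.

0.2686 mol/L

n(S2O3^2-) = 0.04170 × 0.1641 = 6.843 × 10^-3 mol
n(I2) = n(S2O3^2-)/2 = 3.421 × 10^-3 mol
From the 2:1 ratio, n(Cu2+) in the aliquot = 2/1 × 3.421 × 10^-3 = 6.843 × 10^-3 mol
[Cu2+] = 6.843 × 10^-3 / 0.02548 = 0.2686 mol/L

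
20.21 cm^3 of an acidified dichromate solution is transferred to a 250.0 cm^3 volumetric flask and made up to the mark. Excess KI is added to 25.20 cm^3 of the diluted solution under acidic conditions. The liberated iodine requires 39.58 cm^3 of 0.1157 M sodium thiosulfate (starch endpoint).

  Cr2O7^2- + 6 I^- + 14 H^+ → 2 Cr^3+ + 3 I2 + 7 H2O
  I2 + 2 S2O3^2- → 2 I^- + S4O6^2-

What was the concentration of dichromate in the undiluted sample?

0.3747 M

n(S2O3^2-) = 0.03958 × 0.1157 = 4.579 × 10^-3 mol
n(I2) = n(S2O3^2-)/2 = 2.290 × 10^-3 mol
From the 1:3 ratio, n(Cr2O7^2-) in the aliquot = 1/3 × 2.290 × 10^-3 = 7.632 × 10^-4 mol
[Cr2O7^2-]_dilute = 7.632 × 10^-4 / 0.02520 = 0.03029 mol/L
[Cr2O7^2-]_original = 0.03029 × 250.0/20.21 = 0.3747 mol/L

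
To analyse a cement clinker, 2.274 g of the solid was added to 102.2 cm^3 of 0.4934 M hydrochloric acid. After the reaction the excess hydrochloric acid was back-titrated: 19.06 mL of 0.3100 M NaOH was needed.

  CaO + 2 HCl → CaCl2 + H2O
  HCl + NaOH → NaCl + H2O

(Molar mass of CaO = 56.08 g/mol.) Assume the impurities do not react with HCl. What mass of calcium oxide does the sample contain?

1.248 g

n(HCl) added = 0.1022 × 0.4934 = 0.05043 mol
n(NaOH) used in back-titration = 0.01906 × 0.3100 = 5.909 × 10^-3 mol
n(HCl) left over = 5.909 × 10^-3 mol (1:1 ratio)
n(HCl) consumed by analyte = 0.05043 − 5.909 × 10^-3 = 0.04452 mol
From the 1:2 ratio, n(CaO) = 1/2 × 0.04452 = 0.02226 mol
mass of CaO = 0.02226 × 56.08 = 1.248 g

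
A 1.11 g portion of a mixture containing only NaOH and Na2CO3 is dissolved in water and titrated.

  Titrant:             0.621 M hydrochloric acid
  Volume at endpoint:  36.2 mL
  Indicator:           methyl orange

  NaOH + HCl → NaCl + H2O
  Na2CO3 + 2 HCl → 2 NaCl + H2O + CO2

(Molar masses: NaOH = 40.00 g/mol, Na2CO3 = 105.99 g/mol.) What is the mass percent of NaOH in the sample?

n(HCl) = 0.0362 × 0.621 = 0.0225 mol
Let x = n(NaOH), y = n(Na2CO3).
Titrant: 1x + 2y = 0.0225;  mass: 40.00x + 105.99y = 1.11
Solving, x = 6.26 × 10^-3 mol, y = 8.11 × 10^-3 mol
mass of NaOH = 6.26 × 10^-3 × 40.00 = 0.250 g
% NaOH = 0.250 / 1.11 × 100 = 22.6 %

22.6 %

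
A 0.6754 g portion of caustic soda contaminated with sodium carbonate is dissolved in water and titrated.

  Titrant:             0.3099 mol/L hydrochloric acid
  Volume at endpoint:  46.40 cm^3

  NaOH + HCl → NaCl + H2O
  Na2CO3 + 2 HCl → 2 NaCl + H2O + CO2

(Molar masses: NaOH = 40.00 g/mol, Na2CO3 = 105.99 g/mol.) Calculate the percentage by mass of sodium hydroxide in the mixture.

39.48 %

n(HCl) = 0.04640 × 0.3099 = 0.01438 mol
Let x = n(NaOH), y = n(Na2CO3).
Titrant: 1x + 2y = 0.01438;  mass: 40.00x + 105.99y = 0.6754
Solving, x = 6.667 × 10^-3 mol, y = 3.856 × 10^-3 mol
mass of NaOH = 6.667 × 10^-3 × 40.00 = 0.2667 g
% NaOH = 0.2667 / 0.6754 × 100 = 39.48 %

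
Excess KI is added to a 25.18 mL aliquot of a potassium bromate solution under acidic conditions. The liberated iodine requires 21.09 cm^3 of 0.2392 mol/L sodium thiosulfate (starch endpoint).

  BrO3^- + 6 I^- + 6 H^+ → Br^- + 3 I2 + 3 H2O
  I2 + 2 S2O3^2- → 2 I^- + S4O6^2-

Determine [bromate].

n(S2O3^2-) = 0.02109 × 0.2392 = 5.045 × 10^-3 mol
n(I2) = n(S2O3^2-)/2 = 2.522 × 10^-3 mol
From the 1:3 ratio, n(BrO3^-) in the aliquot = 1/3 × 2.522 × 10^-3 = 8.408 × 10^-4 mol
[BrO3^-] = 8.408 × 10^-4 / 0.02518 = 0.03339 mol/L

0.03339 mol/L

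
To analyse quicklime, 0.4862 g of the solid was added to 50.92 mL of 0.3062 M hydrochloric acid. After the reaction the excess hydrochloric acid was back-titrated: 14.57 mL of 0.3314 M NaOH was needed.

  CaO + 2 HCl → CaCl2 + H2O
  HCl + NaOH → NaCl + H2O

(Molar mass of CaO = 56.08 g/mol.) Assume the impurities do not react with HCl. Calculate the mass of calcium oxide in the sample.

0.3018 g

n(HCl) added = 0.05092 × 0.3062 = 0.01559 mol
n(NaOH) used in back-titration = 0.01457 × 0.3314 = 4.828 × 10^-3 mol
n(HCl) left over = 4.828 × 10^-3 mol (1:1 ratio)
n(HCl) consumed by analyte = 0.01559 − 4.828 × 10^-3 = 0.01076 mol
From the 1:2 ratio, n(CaO) = 1/2 × 0.01076 = 5.382 × 10^-3 mol
mass of CaO = 5.382 × 10^-3 × 56.08 = 0.3018 g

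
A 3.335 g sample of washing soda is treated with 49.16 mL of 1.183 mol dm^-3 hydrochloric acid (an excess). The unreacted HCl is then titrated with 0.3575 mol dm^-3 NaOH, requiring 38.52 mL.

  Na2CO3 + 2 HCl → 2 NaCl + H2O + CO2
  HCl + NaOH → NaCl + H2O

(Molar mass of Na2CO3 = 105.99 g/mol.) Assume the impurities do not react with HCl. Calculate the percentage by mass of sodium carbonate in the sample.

70.53 %

n(HCl) added = 0.04916 × 1.183 = 0.05816 mol
n(NaOH) used in back-titration = 0.03852 × 0.3575 = 0.01377 mol
n(HCl) left over = 0.01377 mol (1:1 ratio)
n(HCl) consumed by analyte = 0.05816 − 0.01377 = 0.04439 mol
From the 1:2 ratio, n(Na2CO3) = 1/2 × 0.04439 = 0.02219 mol
mass of Na2CO3 = 0.02219 × 105.99 = 2.352 g
% Na2CO3 = 2.352 / 3.335 × 100 = 70.53 %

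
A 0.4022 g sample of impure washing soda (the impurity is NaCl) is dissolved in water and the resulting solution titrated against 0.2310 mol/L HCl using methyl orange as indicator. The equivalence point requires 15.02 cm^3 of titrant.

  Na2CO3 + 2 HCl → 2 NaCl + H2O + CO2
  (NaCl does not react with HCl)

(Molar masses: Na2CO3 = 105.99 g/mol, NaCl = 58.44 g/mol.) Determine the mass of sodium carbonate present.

0.1839 g

n(HCl) = 0.01502 × 0.2310 = 3.470 × 10^-3 mol
Let x = n(Na2CO3), y = n(NaCl).
Titrant: 2x = 3.470 × 10^-3;  mass: 105.99x + 58.44y = 0.4022
Solving, x = 1.735 × 10^-3 mol, y = 3.736 × 10^-3 mol
mass of Na2CO3 = 1.735 × 10^-3 × 105.99 = 0.1839 g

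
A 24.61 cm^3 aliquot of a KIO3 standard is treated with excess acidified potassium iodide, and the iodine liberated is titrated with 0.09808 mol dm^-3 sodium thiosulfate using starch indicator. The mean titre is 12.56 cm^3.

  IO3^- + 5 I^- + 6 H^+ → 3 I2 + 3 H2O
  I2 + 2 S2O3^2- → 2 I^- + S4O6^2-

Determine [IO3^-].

0.008343 mol/L

n(S2O3^2-) = 0.01256 × 0.09808 = 1.232 × 10^-3 mol
n(I2) = n(S2O3^2-)/2 = 6.159 × 10^-4 mol
From the 1:3 ratio, n(IO3^-) in the aliquot = 1/3 × 6.159 × 10^-4 = 2.053 × 10^-4 mol
[IO3^-] = 2.053 × 10^-4 / 0.02461 = 0.008343 mol/L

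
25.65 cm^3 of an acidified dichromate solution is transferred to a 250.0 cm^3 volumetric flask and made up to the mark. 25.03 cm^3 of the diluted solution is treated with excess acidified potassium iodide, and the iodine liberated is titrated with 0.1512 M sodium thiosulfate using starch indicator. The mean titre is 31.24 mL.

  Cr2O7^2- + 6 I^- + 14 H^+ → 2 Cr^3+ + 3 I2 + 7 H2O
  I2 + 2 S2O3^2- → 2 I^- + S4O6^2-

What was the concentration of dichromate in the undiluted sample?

n(S2O3^2-) = 0.03124 × 0.1512 = 4.723 × 10^-3 mol
n(I2) = n(S2O3^2-)/2 = 2.362 × 10^-3 mol
From the 1:3 ratio, n(Cr2O7^2-) in the aliquot = 1/3 × 2.362 × 10^-3 = 7.872 × 10^-4 mol
[Cr2O7^2-]_dilute = 7.872 × 10^-4 / 0.02503 = 0.03145 mol/L
[Cr2O7^2-]_original = 0.03145 × 250.0/25.65 = 0.3066 mol/L

0.3066 M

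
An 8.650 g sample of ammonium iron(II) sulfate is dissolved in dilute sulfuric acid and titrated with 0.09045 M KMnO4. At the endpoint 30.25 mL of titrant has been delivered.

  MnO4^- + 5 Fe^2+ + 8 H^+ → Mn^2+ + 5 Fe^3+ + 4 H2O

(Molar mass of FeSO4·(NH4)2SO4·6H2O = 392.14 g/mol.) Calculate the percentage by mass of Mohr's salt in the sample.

62.02 %

n(KMnO4) = 0.03025 L × 0.09045 mol/L = 2.736 × 10^-3 mol
From the 5:1 ratio, n(FeSO4·(NH4)2SO4·6H2O) = 5/1 × 2.736 × 10^-3 = 0.01368 mol
mass of FeSO4·(NH4)2SO4·6H2O = 0.01368 × 392.14 g/mol = 5.365 g
% FeSO4·(NH4)2SO4·6H2O = 5.365 / 8.650 × 100 = 62.02 %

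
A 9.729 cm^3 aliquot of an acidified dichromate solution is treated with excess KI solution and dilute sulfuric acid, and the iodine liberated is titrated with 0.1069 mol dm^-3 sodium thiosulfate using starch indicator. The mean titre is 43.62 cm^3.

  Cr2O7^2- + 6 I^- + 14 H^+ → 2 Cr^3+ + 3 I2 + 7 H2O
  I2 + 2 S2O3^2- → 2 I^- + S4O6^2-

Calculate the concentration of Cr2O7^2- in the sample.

n(S2O3^2-) = 0.04362 × 0.1069 = 4.663 × 10^-3 mol
n(I2) = n(S2O3^2-)/2 = 2.331 × 10^-3 mol
From the 1:3 ratio, n(Cr2O7^2-) in the aliquot = 1/3 × 2.331 × 10^-3 = 7.772 × 10^-4 mol
[Cr2O7^2-] = 7.772 × 10^-4 / 0.009729 = 0.07988 mol/L

0.07988 mol/L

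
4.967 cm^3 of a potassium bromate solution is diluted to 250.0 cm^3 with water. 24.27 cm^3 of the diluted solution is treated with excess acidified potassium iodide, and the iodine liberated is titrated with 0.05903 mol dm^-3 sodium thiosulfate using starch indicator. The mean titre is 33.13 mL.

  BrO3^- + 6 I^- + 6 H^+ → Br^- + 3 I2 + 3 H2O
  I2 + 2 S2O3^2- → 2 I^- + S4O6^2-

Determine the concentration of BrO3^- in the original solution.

n(S2O3^2-) = 0.03313 × 0.05903 = 1.956 × 10^-3 mol
n(I2) = n(S2O3^2-)/2 = 9.778 × 10^-4 mol
From the 1:3 ratio, n(BrO3^-) in the aliquot = 1/3 × 9.778 × 10^-4 = 3.259 × 10^-4 mol
[BrO3^-]_dilute = 3.259 × 10^-4 / 0.02427 = 0.01343 mol/L
[BrO3^-]_original = 0.01343 × 250.0/4.967 = 0.6760 mol/L

0.6760 mol/L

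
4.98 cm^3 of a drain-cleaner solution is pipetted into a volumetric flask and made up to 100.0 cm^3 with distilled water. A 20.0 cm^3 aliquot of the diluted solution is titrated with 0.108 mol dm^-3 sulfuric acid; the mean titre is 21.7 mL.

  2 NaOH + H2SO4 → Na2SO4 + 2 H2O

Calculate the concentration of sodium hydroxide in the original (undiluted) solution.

n(H2SO4) = 0.0217 × 0.108 = 2.34 × 10^-3 mol
From the 2:1 ratio, n(NaOH) in the aliquot = 2/1 × 2.34 × 10^-3 = 4.69 × 10^-3 mol
[NaOH]_dilute = 4.69 × 10^-3 / 0.0200 = 0.234 mol/L
Dilution factor = 100.0 / 4.98 = 20.08
[NaOH]_stock = 0.234 × 20.08 = 4.71 mol/L

4.71 mol/L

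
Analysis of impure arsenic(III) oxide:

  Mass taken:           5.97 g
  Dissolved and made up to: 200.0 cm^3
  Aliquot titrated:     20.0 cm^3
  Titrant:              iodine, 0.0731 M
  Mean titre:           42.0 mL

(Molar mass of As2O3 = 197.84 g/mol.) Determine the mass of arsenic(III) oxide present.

As2O3 + 2 I2 + 2 H2O → As2O5 + 4 HI
n(I2) per titration = 0.0420 × 0.0731 = 3.07 × 10^-3 mol
From the 1:2 ratio, n(As2O3) in each aliquot = 1/2 × 3.07 × 10^-3 = 1.54 × 10^-3 mol
n(As2O3) in the whole flask = 1.54 × 10^-3 × 200.0/20.0 = 0.0154 mol
mass of As2O3 = 0.0154 × 197.84 = 3.04 g

3.04 g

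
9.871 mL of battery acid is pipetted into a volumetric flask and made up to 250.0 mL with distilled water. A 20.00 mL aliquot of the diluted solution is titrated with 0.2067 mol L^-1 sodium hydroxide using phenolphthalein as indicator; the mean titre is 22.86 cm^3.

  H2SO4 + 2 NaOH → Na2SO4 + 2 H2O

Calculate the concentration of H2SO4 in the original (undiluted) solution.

n(NaOH) = 0.02286 × 0.2067 = 4.725 × 10^-3 mol
From the 1:2 ratio, n(H2SO4) in the aliquot = 1/2 × 4.725 × 10^-3 = 2.363 × 10^-3 mol
[H2SO4]_dilute = 2.363 × 10^-3 / 0.02000 = 0.1181 mol/L
Dilution factor = 250.0 / 9.871 = 25.33
[H2SO4]_stock = 0.1181 × 25.33 = 2.992 mol/L

2.992 mol/L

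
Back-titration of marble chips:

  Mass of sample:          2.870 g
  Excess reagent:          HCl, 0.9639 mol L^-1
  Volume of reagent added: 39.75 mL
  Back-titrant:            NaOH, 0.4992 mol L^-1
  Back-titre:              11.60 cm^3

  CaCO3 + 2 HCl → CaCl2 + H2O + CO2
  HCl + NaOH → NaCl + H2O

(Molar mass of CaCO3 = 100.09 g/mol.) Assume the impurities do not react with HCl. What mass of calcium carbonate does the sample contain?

1.628 g

n(HCl) added = 0.03975 × 0.9639 = 0.03832 mol
n(NaOH) used in back-titration = 0.01160 × 0.4992 = 5.791 × 10^-3 mol
n(HCl) left over = 5.791 × 10^-3 mol (1:1 ratio)
n(HCl) consumed by analyte = 0.03832 − 5.791 × 10^-3 = 0.03252 mol
From the 1:2 ratio, n(CaCO3) = 1/2 × 0.03252 = 0.01626 mol
mass of CaCO3 = 0.01626 × 100.09 = 1.628 g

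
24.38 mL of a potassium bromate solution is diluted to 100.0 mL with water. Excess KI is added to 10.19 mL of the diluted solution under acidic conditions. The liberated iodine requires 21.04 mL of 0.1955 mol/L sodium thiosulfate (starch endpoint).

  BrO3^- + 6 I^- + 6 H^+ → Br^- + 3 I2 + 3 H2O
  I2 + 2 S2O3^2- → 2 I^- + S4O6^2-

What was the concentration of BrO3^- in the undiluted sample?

n(S2O3^2-) = 0.02104 × 0.1955 = 4.113 × 10^-3 mol
n(I2) = n(S2O3^2-)/2 = 2.057 × 10^-3 mol
From the 1:3 ratio, n(BrO3^-) in the aliquot = 1/3 × 2.057 × 10^-3 = 6.856 × 10^-4 mol
[BrO3^-]_dilute = 6.856 × 10^-4 / 0.01019 = 0.06728 mol/L
[BrO3^-]_original = 0.06728 × 100.0/24.38 = 0.2760 mol/L

0.2760 mol/L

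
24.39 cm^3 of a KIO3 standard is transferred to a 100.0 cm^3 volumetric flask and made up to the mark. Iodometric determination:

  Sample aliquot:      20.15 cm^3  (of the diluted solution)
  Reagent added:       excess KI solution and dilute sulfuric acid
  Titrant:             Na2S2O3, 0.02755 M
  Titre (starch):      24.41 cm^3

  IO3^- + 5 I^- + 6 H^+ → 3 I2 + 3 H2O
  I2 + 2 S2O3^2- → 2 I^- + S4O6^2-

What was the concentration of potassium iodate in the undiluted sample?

n(S2O3^2-) = 0.02441 × 0.02755 = 6.725 × 10^-4 mol
n(I2) = n(S2O3^2-)/2 = 3.362 × 10^-4 mol
From the 1:3 ratio, n(IO3^-) in the aliquot = 1/3 × 3.362 × 10^-4 = 1.121 × 10^-4 mol
[IO3^-]_dilute = 1.121 × 10^-4 / 0.02015 = 0.005562 mol/L
[IO3^-]_original = 0.005562 × 100.0/24.39 = 0.02281 mol/L

0.02281 M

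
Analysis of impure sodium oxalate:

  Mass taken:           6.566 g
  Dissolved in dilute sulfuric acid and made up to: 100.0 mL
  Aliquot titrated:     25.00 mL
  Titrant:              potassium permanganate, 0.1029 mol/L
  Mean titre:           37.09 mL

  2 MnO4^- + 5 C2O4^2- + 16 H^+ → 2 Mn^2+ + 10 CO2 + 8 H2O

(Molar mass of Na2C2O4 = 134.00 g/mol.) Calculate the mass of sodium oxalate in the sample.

n(KMnO4) per titration = 0.03709 × 0.1029 = 3.817 × 10^-3 mol
From the 5:2 ratio, n(Na2C2O4) in each aliquot = 5/2 × 3.817 × 10^-3 = 9.541 × 10^-3 mol
n(Na2C2O4) in the whole flask = 9.541 × 10^-3 × 100.0/25.00 = 0.03817 mol
mass of Na2C2O4 = 0.03817 × 134.00 = 5.114 g

5.114 g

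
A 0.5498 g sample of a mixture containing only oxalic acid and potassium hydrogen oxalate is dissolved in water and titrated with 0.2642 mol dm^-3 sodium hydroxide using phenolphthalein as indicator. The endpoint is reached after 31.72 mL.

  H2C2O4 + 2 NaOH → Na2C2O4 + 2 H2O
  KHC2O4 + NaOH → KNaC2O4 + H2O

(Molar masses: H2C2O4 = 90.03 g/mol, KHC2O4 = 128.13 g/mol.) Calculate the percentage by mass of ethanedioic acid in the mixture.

51.62 %

n(NaOH) = 0.03172 × 0.2642 = 8.380 × 10^-3 mol
Let x = n(H2C2O4), y = n(KHC2O4).
Titrant: 2x + 1y = 8.380 × 10^-3;  mass: 90.03x + 128.13y = 0.5498
Solving, x = 3.152 × 10^-3 mol, y = 2.076 × 10^-3 mol
mass of H2C2O4 = 3.152 × 10^-3 × 90.03 = 0.2838 g
% H2C2O4 = 0.2838 / 0.5498 × 100 = 51.62 %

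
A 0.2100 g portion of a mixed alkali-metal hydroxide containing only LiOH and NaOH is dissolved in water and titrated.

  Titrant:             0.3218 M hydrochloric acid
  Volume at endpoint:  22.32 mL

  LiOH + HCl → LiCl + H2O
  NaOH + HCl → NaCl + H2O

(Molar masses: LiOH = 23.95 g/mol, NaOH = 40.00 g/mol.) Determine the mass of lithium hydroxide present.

0.1154 g

n(HCl) = 0.02232 × 0.3218 = 7.183 × 10^-3 mol
Let x = n(LiOH), y = n(NaOH).
Titrant: 1x + 1y = 7.183 × 10^-3;  mass: 23.95x + 40.00y = 0.2100
Solving, x = 4.816 × 10^-3 mol, y = 2.366 × 10^-3 mol
mass of LiOH = 4.816 × 10^-3 × 23.95 = 0.1154 g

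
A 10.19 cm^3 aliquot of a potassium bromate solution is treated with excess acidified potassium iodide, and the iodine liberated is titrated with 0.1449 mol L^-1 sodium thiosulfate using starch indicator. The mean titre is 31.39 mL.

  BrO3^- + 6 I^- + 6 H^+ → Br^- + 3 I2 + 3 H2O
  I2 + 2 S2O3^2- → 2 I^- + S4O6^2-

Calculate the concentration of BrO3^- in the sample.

n(S2O3^2-) = 0.03139 × 0.1449 = 4.548 × 10^-3 mol
n(I2) = n(S2O3^2-)/2 = 2.274 × 10^-3 mol
From the 1:3 ratio, n(BrO3^-) in the aliquot = 1/3 × 2.274 × 10^-3 = 7.581 × 10^-4 mol
[BrO3^-] = 7.581 × 10^-4 / 0.01019 = 0.07439 mol/L

0.07439 mol/L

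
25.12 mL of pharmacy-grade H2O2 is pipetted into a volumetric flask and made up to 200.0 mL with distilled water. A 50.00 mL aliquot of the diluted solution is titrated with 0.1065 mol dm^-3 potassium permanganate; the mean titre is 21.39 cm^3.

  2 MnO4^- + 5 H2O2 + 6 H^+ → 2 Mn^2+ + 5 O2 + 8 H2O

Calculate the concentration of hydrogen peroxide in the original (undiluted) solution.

0.9069 mol/L

n(KMnO4) = 0.02139 × 0.1065 = 2.278 × 10^-3 mol
From the 5:2 ratio, n(H2O2) in the aliquot = 5/2 × 2.278 × 10^-3 = 5.695 × 10^-3 mol
[H2O2]_dilute = 5.695 × 10^-3 / 0.05000 = 0.1139 mol/L
Dilution factor = 200.0 / 25.12 = 7.962
[H2O2]_stock = 0.1139 × 7.962 = 0.9069 mol/L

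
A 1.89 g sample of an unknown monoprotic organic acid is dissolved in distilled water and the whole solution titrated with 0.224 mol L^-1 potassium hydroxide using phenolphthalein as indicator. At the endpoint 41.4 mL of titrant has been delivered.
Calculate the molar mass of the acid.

204 g/mol

n(KOH) = 0.0414 L × 0.224 mol/L = 9.27 × 10^-3 mol
n(HA) = 9.27 × 10^-3 mol (1:1 ratio)
M = m / n = 1.89 g / 9.27 × 10^-3 mol = 204 g/mol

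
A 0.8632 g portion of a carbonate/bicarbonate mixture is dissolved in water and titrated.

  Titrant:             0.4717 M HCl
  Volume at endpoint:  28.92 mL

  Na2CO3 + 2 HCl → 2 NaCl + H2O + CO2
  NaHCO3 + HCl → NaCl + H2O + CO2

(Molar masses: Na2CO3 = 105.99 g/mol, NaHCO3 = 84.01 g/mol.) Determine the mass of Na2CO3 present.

n(HCl) = 0.02892 × 0.4717 = 0.01364 mol
Let x = n(Na2CO3), y = n(NaHCO3).
Titrant: 2x + 1y = 0.01364;  mass: 105.99x + 84.01y = 0.8632
Solving, x = 4.560 × 10^-3 mol, y = 4.522 × 10^-3 mol
mass of Na2CO3 = 4.560 × 10^-3 × 105.99 = 0.4833 g

0.4833 g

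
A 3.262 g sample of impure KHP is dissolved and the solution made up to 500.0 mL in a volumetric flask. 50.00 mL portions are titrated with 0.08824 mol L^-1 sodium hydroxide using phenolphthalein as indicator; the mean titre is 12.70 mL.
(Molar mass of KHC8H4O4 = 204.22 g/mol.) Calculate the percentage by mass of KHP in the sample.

KHC8H4O4 + NaOH → KNaC8H4O4 + H2O
n(NaOH) per titration = 0.01270 × 0.08824 = 1.121 × 10^-3 mol
n(KHC8H4O4) in each aliquot = 1.121 × 10^-3 mol (1:1 ratio)
n(KHC8H4O4) in the whole flask = 1.121 × 10^-3 × 500.0/50.00 = 0.01121 mol
mass of KHC8H4O4 = 0.01121 × 204.22 = 2.289 g
% KHC8H4O4 = 2.289 / 3.262 × 100 = 70.16 %

70.16 %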